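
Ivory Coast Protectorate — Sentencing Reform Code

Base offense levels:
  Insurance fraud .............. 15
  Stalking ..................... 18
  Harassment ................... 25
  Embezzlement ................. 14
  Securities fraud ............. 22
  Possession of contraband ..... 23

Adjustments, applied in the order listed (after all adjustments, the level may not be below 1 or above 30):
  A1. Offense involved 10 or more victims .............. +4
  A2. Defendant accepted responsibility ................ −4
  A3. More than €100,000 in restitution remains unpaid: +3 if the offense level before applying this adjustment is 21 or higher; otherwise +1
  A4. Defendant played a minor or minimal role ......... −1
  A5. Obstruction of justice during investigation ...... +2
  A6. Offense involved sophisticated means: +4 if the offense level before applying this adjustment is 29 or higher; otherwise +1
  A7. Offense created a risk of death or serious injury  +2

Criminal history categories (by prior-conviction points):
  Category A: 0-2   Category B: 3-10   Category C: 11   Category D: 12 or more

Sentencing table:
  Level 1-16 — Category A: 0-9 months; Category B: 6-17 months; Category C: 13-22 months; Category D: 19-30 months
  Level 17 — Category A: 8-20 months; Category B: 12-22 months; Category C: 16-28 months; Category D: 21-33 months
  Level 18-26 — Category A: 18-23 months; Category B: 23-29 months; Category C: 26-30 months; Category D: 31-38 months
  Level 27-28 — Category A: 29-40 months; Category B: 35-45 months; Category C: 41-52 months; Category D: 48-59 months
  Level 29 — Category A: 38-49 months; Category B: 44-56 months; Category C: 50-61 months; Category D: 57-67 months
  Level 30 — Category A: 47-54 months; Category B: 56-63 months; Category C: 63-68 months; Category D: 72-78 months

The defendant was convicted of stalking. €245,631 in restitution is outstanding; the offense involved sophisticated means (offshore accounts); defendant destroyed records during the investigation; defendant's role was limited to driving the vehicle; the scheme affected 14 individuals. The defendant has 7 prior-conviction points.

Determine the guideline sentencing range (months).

Base offense level for stalking: 18.
A1 applies: 18 + 4 = 22.
A3 applies (level before this adjustment is 22 ≥ 21, so +3): 22 + 3 = 25.
A4 applies: 25 − 1 = 24.
A5 applies: 24 + 2 = 26.
A6 applies (level before this adjustment is 26 < 29, so +1): 26 + 1 = 27.
A7 does not apply.
Final offense level: 27.
Criminal history: 7 prior points → Category B (3-10).
Level 27 falls in the 27-28 band.
Grid: Level 27-28 × Category B = 35-45 months.

35-45 months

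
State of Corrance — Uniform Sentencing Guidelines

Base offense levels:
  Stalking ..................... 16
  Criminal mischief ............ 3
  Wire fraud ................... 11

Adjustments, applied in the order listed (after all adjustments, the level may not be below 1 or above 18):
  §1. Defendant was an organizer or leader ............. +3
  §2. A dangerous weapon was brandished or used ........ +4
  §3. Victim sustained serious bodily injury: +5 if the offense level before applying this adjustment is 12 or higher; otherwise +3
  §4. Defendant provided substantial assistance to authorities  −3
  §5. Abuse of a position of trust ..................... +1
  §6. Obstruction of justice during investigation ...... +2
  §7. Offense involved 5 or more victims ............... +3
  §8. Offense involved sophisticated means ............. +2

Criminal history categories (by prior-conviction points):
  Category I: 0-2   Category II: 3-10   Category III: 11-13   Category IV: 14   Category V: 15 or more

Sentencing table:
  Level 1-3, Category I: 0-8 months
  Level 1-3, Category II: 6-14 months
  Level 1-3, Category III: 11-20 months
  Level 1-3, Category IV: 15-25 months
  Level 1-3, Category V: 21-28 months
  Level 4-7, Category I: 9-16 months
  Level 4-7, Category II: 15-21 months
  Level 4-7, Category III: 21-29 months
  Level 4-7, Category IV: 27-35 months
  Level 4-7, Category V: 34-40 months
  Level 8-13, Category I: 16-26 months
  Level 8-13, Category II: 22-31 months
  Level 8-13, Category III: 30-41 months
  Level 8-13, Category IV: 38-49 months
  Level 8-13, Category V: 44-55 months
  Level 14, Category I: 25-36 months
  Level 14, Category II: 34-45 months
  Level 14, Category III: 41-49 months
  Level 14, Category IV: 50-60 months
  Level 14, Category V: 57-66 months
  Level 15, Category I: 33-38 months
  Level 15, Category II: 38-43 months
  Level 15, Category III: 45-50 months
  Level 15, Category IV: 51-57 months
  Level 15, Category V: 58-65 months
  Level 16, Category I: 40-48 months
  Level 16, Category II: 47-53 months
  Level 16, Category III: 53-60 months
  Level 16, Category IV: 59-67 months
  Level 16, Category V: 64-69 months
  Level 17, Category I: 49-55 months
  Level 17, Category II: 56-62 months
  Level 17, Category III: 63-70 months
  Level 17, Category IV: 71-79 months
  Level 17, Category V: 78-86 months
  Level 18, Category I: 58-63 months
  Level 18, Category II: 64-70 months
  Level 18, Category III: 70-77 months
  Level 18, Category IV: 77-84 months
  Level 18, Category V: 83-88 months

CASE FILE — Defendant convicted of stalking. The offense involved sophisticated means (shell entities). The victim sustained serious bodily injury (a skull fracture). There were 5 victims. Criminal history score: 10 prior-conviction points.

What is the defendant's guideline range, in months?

Base offense level for stalking: 16.
§1 does not apply.
§2 does not apply.
§3 applies (level before this adjustment is 16 ≥ 12, so +5): 16 + 5 = 21.
§7 applies: 21 + 3 = 24.
§8 applies: 24 + 2 = 26.
Level 26 exceeds the maximum of 18; capped at 18.
Final offense level: 18.
Criminal history: 10 prior points → Category II (3-10).
Level 18 falls in the 18 band.
Grid: Level 18 × Category II = 64-70 months.

64-70 months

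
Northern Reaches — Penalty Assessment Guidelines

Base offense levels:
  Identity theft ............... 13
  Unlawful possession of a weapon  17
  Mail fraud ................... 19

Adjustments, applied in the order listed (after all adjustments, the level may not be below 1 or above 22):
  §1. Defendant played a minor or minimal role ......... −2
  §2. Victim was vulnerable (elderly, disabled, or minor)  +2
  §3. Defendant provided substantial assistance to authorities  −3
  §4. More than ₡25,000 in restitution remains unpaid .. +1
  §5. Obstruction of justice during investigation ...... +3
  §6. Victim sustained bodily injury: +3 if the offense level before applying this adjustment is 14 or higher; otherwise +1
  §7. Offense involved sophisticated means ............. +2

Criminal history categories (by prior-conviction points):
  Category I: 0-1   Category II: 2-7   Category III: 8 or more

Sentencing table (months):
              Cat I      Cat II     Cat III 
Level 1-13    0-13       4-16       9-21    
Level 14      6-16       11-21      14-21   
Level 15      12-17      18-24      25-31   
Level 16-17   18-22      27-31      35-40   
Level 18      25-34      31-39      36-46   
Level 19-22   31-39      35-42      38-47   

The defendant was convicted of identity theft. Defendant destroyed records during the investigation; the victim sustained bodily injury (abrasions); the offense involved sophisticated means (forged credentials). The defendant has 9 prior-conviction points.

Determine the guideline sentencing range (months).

38-47 months

Base offense level for identity theft: 13.
§1 does not apply.
§2 does not apply.
§3 does not apply.
§5 applies: 13 + 3 = 16.
§6 applies (level before this adjustment is 16 ≥ 14, so +3): 16 + 3 = 19.
§7 applies: 19 + 2 = 21.
Final offense level: 21.
Criminal history: 9 prior points → Category III (8+).
Level 21 falls in the 19-22 band.
Grid: Level 19-22 × Category III = 38-47 months.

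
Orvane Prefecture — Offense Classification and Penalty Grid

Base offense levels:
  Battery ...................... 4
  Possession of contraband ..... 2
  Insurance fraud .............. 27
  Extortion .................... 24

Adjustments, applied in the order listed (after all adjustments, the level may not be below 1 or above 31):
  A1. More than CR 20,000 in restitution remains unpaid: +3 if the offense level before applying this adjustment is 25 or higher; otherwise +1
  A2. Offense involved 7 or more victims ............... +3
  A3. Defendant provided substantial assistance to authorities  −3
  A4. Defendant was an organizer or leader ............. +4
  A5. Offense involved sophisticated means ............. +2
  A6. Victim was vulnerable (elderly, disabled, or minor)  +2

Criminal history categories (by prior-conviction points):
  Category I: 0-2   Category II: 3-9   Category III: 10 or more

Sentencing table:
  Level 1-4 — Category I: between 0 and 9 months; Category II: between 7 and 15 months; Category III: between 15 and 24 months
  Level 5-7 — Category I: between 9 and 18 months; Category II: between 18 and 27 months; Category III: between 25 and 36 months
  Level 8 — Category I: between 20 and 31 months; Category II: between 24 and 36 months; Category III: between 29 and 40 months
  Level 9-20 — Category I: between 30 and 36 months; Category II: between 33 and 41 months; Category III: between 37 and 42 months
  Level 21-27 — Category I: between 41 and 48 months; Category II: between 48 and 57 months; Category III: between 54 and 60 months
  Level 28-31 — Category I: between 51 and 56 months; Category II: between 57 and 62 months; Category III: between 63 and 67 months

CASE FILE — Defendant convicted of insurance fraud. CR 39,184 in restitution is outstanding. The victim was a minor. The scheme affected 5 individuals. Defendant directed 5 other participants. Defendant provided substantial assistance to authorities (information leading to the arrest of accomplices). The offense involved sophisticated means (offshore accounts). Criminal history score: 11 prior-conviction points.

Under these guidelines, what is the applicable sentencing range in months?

Base offense level for insurance fraud: 27.
A1 applies (level before this adjustment is 27 ≥ 25, so +3): 27 + 3 = 30.
A3 applies: 30 − 3 = 27.
A4 applies: 27 + 4 = 31.
A5 applies: 31 + 2 = 33.
A6 applies: 33 + 2 = 35.
Level 35 exceeds the maximum of 31; capped at 31.
Final offense level: 31.
Criminal history: 11 prior points → Category III (10+).
Level 31 falls in the 28-31 band.
Grid: Level 28-31 × Category III = 63-67 months.

63-67 months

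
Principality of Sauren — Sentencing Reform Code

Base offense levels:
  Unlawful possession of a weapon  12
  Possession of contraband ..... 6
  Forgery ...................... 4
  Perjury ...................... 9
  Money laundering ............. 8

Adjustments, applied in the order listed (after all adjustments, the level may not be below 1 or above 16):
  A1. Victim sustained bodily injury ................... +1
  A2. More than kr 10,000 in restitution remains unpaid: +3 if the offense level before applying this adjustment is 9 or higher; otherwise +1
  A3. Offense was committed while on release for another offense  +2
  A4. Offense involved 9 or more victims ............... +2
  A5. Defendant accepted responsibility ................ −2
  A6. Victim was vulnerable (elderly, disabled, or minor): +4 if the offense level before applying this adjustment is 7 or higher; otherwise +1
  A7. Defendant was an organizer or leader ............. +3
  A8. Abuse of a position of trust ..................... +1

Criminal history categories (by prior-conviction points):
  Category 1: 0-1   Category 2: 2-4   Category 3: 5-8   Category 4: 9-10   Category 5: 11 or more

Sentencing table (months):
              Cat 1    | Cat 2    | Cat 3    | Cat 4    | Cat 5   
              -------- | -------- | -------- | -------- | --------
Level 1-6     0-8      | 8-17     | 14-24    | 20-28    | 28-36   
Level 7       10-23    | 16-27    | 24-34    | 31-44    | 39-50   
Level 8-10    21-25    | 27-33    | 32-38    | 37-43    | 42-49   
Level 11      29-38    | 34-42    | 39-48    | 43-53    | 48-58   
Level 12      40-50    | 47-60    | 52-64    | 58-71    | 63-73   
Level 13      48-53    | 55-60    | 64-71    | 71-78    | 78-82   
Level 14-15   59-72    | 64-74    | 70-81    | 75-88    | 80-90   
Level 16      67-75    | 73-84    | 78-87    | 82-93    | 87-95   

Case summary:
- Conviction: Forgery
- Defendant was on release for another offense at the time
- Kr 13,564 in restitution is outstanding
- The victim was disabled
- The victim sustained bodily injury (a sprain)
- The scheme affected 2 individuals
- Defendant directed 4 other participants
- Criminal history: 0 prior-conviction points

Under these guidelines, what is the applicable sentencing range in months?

59-72 months

Base offense level for forgery: 4.
A1 applies: 4 + 1 = 5.
A2 applies (level before this adjustment is 5 < 9, so +1): 5 + 1 = 6.
A3 applies: 6 + 2 = 8.
A4 does not apply.
A5 does not apply.
A6 applies (level before this adjustment is 8 ≥ 7, so +4): 8 + 4 = 12.
A7 applies: 12 + 3 = 15.
Final offense level: 15.
Criminal history: 0 prior points → Category 1 (0-1).
Level 15 falls in the 14-15 band.
Grid: Level 14-15 × Category 1 = 59-72 months.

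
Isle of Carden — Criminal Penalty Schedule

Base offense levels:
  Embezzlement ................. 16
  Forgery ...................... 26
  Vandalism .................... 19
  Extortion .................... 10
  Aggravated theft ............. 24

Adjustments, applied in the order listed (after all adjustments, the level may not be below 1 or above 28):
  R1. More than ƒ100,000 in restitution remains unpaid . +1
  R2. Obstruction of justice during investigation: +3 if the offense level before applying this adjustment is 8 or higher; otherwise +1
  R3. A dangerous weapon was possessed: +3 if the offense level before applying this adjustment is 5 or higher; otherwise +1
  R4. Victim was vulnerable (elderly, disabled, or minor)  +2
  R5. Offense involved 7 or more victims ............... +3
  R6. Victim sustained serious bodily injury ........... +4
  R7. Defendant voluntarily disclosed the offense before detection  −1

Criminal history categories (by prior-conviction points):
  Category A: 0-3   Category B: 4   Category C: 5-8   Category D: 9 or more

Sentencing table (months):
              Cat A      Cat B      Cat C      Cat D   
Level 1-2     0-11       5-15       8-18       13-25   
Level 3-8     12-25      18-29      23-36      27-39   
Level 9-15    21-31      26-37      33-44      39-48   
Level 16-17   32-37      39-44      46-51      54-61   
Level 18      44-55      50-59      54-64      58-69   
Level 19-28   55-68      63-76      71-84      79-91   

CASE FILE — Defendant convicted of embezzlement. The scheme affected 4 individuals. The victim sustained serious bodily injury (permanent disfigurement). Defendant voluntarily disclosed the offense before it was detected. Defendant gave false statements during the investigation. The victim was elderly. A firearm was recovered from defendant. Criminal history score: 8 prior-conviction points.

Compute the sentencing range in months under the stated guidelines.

71-84 months

Base offense level for embezzlement: 16.
R1 does not apply.
R2 applies (level before this adjustment is 16 ≥ 8, so +3): 16 + 3 = 19.
R3 applies (level before this adjustment is 19 ≥ 5, so +3): 19 + 3 = 22.
R4 applies: 22 + 2 = 24.
R5 does not apply.
R6 applies: 24 + 4 = 28.
R7 applies: 28 − 1 = 27.
Final offense level: 27.
Criminal history: 8 prior points → Category C (5-8).
Level 27 falls in the 19-28 band.
Grid: Level 19-28 × Category C = 71-84 months.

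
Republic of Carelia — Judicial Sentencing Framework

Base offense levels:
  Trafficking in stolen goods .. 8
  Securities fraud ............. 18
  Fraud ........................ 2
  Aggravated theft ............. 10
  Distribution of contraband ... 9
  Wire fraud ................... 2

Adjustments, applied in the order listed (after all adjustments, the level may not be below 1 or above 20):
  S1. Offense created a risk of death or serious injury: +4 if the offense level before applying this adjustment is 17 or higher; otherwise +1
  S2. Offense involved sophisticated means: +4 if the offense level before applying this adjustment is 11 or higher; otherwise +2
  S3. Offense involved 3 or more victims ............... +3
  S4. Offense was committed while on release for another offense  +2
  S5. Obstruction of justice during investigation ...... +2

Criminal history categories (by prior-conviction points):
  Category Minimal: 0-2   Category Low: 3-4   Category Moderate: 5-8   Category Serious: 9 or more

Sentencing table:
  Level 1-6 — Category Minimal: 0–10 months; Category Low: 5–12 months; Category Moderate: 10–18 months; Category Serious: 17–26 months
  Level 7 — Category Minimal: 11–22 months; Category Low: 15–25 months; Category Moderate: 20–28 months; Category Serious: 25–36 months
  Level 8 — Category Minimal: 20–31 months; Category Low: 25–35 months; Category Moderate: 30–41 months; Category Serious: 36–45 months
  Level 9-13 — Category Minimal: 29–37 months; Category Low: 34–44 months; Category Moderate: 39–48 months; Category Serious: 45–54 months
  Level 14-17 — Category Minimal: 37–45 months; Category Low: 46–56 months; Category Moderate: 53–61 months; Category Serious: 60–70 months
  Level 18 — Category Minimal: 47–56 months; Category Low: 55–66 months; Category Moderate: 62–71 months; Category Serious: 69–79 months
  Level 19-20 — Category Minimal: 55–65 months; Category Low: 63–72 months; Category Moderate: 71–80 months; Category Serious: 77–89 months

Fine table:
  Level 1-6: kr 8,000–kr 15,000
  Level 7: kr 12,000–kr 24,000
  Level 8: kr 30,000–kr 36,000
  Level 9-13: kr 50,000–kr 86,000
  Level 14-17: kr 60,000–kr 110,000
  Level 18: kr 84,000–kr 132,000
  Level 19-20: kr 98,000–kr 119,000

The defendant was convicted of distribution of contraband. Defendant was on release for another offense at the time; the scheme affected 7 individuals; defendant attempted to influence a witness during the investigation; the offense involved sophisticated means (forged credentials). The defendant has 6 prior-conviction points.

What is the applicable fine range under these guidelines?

Base offense level for distribution of contraband: 9.
S1 does not apply.
S2 applies (level before this adjustment is 9 < 11, so +2): 9 + 2 = 11.
S3 applies: 11 + 3 = 14.
S4 applies: 14 + 2 = 16.
S5 applies: 16 + 2 = 18.
Final offense level: 18.
Level 18 falls in the 18 band.
Fine table: Level 18 → kr 84,000–kr 132,000.

kr 84,000–kr 132,000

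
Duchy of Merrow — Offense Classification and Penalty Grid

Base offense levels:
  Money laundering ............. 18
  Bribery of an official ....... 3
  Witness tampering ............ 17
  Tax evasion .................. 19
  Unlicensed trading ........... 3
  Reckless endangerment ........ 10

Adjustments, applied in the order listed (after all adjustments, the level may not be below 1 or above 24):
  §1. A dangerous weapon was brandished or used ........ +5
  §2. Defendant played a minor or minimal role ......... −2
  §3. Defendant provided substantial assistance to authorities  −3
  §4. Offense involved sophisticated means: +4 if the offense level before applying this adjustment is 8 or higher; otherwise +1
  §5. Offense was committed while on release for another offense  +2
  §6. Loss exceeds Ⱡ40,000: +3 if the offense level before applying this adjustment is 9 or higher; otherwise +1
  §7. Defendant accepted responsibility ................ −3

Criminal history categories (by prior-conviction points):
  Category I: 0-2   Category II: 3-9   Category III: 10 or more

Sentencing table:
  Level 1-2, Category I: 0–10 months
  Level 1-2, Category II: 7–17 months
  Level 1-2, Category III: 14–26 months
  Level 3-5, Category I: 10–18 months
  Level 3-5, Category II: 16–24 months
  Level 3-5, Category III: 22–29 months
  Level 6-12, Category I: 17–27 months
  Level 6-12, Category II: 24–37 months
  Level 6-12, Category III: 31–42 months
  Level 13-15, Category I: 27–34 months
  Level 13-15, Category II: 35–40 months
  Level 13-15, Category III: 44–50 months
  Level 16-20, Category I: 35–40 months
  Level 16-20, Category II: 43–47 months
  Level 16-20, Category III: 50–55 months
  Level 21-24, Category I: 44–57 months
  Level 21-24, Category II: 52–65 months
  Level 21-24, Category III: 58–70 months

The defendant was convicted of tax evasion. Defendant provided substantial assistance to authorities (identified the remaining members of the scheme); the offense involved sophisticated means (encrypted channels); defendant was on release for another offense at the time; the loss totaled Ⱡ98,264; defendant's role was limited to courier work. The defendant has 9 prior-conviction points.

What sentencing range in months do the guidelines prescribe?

52-65 months

Base offense level for tax evasion: 19.
§2 applies: 19 − 2 = 17.
§3 applies: 17 − 3 = 14.
§4 applies (level before this adjustment is 14 ≥ 8, so +4): 14 + 4 = 18.
§5 applies: 18 + 2 = 20.
§6 applies (level before this adjustment is 20 ≥ 9, so +3): 20 + 3 = 23.
§7 does not apply.
Final offense level: 23.
Criminal history: 9 prior points → Category II (3-9).
Level 23 falls in the 21-24 band.
Grid: Level 21-24 × Category II = 52-65 months.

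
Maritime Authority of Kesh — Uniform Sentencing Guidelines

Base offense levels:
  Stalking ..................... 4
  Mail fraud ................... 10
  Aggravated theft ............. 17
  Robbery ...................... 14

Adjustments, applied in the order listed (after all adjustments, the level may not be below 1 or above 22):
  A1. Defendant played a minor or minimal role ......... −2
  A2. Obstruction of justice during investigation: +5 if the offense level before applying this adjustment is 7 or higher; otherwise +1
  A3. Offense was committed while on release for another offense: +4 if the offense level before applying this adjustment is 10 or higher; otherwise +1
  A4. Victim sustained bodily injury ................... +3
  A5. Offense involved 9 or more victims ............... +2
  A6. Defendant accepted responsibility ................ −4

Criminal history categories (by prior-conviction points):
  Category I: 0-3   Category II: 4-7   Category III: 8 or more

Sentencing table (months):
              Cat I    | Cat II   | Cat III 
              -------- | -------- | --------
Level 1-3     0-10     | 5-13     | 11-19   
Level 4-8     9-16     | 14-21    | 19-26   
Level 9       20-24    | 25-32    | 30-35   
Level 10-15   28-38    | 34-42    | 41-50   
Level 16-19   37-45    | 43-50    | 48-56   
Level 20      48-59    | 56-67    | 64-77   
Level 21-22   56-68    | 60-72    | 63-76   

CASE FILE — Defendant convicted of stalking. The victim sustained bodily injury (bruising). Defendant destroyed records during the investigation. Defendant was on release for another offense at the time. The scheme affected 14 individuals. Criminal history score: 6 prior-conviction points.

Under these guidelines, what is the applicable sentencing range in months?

Base offense level for stalking: 4.
A2 applies (level before this adjustment is 4 < 7, so +1): 4 + 1 = 5.
A3 applies (level before this adjustment is 5 < 10, so +1): 5 + 1 = 6.
A4 applies: 6 + 3 = 9.
A5 applies: 9 + 2 = 11.
Final offense level: 11.
Criminal history: 6 prior points → Category II (4-7).
Level 11 falls in the 10-15 band.
Grid: Level 10-15 × Category II = 34-42 months.

34-42 months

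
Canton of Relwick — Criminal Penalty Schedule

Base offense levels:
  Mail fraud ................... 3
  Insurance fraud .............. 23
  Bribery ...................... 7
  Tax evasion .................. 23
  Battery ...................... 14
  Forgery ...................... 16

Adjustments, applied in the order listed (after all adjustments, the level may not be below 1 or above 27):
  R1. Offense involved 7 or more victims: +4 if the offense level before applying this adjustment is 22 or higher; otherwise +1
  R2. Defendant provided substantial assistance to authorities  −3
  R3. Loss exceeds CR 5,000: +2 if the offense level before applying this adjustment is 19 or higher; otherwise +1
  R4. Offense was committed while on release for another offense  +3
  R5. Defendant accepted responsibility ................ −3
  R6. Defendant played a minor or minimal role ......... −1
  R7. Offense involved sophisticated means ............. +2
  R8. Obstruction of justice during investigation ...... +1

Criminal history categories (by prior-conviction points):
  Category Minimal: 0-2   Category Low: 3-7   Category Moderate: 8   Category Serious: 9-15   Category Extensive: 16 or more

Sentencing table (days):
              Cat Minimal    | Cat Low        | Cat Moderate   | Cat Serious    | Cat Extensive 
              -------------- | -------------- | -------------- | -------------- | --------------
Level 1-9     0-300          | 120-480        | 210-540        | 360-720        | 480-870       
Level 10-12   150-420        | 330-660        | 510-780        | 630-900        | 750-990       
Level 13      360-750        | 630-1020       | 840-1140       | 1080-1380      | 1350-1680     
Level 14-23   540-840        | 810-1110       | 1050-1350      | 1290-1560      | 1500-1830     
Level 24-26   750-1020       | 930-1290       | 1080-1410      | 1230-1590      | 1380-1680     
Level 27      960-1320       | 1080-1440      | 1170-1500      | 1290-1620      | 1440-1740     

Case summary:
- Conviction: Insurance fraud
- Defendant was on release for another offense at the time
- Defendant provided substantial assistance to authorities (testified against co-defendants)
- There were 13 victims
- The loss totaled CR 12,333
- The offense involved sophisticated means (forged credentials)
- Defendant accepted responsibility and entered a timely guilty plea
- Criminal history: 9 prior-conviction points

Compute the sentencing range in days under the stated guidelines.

1290-1620 days

Base offense level for insurance fraud: 23.
R1 applies (level before this adjustment is 23 ≥ 22, so +4): 23 + 4 = 27.
R2 applies: 27 − 3 = 24.
R3 applies (level before this adjustment is 24 ≥ 19, so +2): 24 + 2 = 26.
R4 applies: 26 + 3 = 29.
R5 applies: 29 − 3 = 26.
R6 does not apply.
R7 applies: 26 + 2 = 28.
Level 28 exceeds the maximum of 27; capped at 27.
Final offense level: 27.
Criminal history: 9 prior points → Category Serious (9-15).
Level 27 falls in the 27 band.
Grid: Level 27 × Category Serious = 1290-1620 days.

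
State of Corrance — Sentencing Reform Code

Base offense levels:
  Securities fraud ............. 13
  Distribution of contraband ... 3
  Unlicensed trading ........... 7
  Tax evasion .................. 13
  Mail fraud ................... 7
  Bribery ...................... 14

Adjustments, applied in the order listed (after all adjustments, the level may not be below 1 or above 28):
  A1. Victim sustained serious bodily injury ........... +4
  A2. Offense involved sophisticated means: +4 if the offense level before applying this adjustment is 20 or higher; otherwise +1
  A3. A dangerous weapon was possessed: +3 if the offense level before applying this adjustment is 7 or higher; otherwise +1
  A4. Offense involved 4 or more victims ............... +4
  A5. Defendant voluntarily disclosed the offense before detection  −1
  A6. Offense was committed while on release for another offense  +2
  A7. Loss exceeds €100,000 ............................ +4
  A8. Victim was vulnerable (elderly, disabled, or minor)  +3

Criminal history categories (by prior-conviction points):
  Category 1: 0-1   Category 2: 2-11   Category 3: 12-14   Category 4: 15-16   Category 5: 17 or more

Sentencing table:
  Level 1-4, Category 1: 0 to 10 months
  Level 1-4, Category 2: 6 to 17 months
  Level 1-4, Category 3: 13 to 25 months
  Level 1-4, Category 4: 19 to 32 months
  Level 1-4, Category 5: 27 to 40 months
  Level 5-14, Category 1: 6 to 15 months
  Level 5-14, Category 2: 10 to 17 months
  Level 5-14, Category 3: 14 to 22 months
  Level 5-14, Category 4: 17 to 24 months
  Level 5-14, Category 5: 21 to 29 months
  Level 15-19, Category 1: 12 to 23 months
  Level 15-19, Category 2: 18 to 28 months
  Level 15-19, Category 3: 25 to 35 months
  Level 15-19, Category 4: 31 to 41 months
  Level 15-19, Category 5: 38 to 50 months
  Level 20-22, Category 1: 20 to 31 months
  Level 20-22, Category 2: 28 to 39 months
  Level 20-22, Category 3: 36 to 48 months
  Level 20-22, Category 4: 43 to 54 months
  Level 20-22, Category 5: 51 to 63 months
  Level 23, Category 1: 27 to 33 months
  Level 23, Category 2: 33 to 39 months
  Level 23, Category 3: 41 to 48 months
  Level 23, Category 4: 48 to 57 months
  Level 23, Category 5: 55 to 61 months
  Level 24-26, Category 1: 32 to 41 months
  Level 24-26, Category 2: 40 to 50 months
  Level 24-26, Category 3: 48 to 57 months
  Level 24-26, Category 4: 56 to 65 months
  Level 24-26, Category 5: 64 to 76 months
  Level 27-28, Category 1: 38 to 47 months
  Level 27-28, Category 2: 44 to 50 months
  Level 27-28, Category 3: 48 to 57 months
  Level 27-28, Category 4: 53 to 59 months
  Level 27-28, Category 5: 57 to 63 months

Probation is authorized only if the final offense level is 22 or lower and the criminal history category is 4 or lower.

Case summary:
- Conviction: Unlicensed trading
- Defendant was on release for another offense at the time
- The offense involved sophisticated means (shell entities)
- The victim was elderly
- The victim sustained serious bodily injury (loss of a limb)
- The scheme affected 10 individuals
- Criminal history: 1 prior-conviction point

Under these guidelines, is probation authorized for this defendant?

Base offense level for unlicensed trading: 7.
A1 applies: 7 + 4 = 11.
A2 applies (level before this adjustment is 11 < 20, so +1): 11 + 1 = 12.
A4 applies: 12 + 4 = 16.
A6 applies: 16 + 2 = 18.
A7 does not apply.
A8 applies: 18 + 3 = 21.
Final offense level: 21.
Criminal history: 1 prior point → Category 1 (0-1).
Level 21 falls in the 20-22 band.
Grid: Level 20-22 × Category 1 = 20-31 months.
Probation check: level 21 ≤ 22 and category 1 ≤ 4 → eligible.

Yes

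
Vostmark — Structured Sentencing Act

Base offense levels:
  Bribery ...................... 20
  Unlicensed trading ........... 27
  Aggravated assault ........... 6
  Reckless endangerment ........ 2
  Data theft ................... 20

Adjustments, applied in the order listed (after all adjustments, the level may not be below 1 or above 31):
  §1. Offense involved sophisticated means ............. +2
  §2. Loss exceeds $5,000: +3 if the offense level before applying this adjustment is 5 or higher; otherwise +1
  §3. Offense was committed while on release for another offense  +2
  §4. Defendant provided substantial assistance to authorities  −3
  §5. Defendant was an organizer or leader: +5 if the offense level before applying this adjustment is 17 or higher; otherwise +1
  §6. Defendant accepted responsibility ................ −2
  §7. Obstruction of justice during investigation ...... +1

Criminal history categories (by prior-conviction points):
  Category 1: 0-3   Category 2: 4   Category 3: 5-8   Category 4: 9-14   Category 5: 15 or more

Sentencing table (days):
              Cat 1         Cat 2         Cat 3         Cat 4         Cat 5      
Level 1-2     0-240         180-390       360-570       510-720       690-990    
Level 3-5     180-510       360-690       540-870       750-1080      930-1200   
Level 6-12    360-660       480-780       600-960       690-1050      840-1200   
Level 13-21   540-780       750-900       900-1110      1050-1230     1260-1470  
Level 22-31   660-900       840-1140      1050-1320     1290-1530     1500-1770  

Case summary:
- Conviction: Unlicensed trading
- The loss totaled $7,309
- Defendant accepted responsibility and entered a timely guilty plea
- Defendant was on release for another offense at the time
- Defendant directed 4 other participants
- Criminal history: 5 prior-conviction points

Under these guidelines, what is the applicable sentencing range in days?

1050-1320 days

Base offense level for unlicensed trading: 27.
§2 applies (level before this adjustment is 27 ≥ 5, so +3): 27 + 3 = 30.
§3 applies: 30 + 2 = 32.
§5 applies (level before this adjustment is 32 ≥ 17, so +5): 32 + 5 = 37.
§6 applies: 37 − 2 = 35.
Level 35 exceeds the maximum of 31; capped at 31.
Final offense level: 31.
Criminal history: 5 prior points → Category 3 (5-8).
Level 31 falls in the 22-31 band.
Grid: Level 22-31 × Category 3 = 1050-1320 days.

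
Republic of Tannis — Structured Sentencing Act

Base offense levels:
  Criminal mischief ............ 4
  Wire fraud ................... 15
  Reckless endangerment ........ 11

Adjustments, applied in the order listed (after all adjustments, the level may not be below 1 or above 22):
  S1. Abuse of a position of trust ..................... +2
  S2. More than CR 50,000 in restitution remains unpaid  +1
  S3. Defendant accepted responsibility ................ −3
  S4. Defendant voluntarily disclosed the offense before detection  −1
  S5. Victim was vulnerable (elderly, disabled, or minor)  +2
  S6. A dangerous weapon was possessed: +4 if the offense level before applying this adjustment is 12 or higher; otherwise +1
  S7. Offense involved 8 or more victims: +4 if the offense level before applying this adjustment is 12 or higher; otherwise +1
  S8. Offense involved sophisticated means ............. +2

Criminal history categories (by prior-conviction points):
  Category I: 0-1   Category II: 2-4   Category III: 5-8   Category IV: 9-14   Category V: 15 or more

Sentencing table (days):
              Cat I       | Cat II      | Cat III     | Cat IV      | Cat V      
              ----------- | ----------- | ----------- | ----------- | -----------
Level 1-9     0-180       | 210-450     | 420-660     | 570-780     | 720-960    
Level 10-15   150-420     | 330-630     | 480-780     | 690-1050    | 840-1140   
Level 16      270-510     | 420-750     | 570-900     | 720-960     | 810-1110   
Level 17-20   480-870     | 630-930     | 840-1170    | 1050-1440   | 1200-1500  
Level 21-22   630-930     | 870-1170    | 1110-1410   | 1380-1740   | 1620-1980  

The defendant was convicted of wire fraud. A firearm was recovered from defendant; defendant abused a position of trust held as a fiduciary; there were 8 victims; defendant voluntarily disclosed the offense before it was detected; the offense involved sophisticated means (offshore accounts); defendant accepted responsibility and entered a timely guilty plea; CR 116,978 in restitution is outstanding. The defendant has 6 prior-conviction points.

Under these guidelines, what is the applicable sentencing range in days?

1110-1410 days

Base offense level for wire fraud: 15.
S1 applies: 15 + 2 = 17.
S2 applies: 17 + 1 = 18.
S3 applies: 18 − 3 = 15.
S4 applies: 15 − 1 = 14.
S5 does not apply.
S6 applies (level before this adjustment is 14 ≥ 12, so +4): 14 + 4 = 18.
S7 applies (level before this adjustment is 18 ≥ 12, so +4): 18 + 4 = 22.
S8 applies: 22 + 2 = 24.
Level 24 exceeds the maximum of 22; capped at 22.
Final offense level: 22.
Criminal history: 6 prior points → Category III (5-8).
Level 22 falls in the 21-22 band.
Grid: Level 21-22 × Category III = 1110-1410 days.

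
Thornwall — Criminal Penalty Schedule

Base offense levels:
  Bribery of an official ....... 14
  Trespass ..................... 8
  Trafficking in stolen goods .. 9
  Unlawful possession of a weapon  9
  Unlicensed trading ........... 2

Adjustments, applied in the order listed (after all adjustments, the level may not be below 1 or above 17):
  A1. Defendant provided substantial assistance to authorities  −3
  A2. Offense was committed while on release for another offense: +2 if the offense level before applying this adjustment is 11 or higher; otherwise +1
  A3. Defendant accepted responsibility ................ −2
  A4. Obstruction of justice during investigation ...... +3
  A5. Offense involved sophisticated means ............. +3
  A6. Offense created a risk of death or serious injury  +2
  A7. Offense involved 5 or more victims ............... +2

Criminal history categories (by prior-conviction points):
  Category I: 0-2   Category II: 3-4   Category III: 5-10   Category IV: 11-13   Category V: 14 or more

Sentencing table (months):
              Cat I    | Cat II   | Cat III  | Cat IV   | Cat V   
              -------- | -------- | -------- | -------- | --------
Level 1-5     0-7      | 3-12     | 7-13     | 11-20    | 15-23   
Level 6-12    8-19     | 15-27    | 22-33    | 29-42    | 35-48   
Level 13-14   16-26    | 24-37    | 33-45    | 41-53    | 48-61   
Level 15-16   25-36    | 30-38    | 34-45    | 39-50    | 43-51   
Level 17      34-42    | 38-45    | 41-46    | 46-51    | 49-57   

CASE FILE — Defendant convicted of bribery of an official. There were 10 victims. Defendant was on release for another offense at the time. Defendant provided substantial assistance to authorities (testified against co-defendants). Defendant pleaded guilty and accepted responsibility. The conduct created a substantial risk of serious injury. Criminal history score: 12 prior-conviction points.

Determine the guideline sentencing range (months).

39-50 months

Base offense level for bribery of an official: 14.
A1 applies: 14 − 3 = 11.
A2 applies (level before this adjustment is 11 ≥ 11, so +2): 11 + 2 = 13.
A3 applies: 13 − 2 = 11.
A5 does not apply.
A6 applies: 11 + 2 = 13.
A7 applies: 13 + 2 = 15.
Final offense level: 15.
Criminal history: 12 prior points → Category IV (11-13).
Level 15 falls in the 15-16 band.
Grid: Level 15-16 × Category IV = 39-50 months.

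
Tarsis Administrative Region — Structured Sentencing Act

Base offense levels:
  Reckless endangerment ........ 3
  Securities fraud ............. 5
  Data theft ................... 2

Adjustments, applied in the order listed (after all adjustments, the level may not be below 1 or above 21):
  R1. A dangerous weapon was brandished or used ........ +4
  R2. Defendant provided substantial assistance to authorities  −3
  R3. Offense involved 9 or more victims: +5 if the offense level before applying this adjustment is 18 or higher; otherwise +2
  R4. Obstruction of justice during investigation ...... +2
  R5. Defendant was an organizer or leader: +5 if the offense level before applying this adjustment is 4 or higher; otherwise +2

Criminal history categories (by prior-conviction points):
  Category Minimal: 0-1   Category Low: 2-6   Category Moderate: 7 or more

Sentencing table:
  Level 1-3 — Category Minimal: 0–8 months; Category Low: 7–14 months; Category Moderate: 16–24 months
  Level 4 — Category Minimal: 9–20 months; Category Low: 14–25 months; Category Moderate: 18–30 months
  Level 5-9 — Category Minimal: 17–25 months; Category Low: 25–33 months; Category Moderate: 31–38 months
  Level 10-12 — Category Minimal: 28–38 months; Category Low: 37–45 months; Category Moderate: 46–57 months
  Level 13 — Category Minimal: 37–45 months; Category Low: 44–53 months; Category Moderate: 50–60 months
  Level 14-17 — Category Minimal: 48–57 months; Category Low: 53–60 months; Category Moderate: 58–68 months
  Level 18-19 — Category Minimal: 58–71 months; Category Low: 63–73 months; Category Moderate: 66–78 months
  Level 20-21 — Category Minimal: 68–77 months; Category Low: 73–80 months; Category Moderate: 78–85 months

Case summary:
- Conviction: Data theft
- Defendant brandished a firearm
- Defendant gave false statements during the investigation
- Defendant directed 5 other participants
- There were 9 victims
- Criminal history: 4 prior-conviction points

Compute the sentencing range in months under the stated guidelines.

Base offense level for data theft: 2.
R1 applies: 2 + 4 = 6.
R3 applies (level before this adjustment is 6 < 18, so +2): 6 + 2 = 8.
R4 applies: 8 + 2 = 10.
R5 applies (level before this adjustment is 10 ≥ 4, so +5): 10 + 5 = 15.
Final offense level: 15.
Criminal history: 4 prior points → Category Low (2-6).
Level 15 falls in the 14-17 band.
Grid: Level 14-17 × Category Low = 53-60 months.

53-60 months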